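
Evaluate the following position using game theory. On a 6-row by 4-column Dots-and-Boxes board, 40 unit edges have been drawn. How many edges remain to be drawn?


Grid: 6 x 4 boxes, i.e. 7 rows and 5 columns of dots.
Horizontal edges: (rows + 1) * cols = 7 * 4 = 28
Vertical edges: rows * (cols + 1) = 6 * 5 = 30
Total edges: 28 + 30 = 58
Edges drawn: 40
Remaining: 58 - 40 = 18

18


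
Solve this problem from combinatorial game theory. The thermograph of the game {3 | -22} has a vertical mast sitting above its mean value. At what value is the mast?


Game = {3 | -22}, a switch {a | b} with numbers a > b.
Its thermograph has left wall a - t and right wall b + t, which meet at t = (a - b)/2, where both equal (a + b)/2. So the mast (mean value) is at (a + b)/2.
Mean = (3 + (-22))/2 = -19/2 = -19/2

-19/2


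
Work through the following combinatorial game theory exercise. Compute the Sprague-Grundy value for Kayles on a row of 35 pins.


Kayles: a move removes 1 or 2 adjacent pins from a contiguous row.
Removing pins from a row of k leaves two independent rows (a, b) with a + b = k - 1 (one pin) or a + b = k - 2 (two pins); an end removal gives a = 0.
By Sprague-Grundy, G(k) = mex{ G(a) XOR G(b) } over all these splits. G(0) = 0.
G(1): splits (0,0):0^0=0 -> mex({0}) = 1
G(2): splits (0,1):0^1=1 (0,0):0^0=0 -> mex({0, 1}) = 2
G(3): splits (0,2):0^2=2 (1,1):1^1=0 (0,1):0^1=1 -> mex({0, 1, 2}) = 3
G(4): splits (0,3):0^3=3 (1,2):1^2=3 (0,2):0^2=2 (1,1):1^1=0 -> mex({0, 2, 3}) = 1
G(5): splits (0,4):0^1=1 (1,3):1^3=2 (2,2):2^2=0 (0,3):0^3=3 (1,2):1^2=3 -> mex({0, 1, 2, 3}) = 4
G(6) = mex({0, 1, 2, 4}) = 3
G(7) = mex({0, 1, 3, 4, 5}) = 2
G(8) = mex({0, 2, 3, 5, 6}) = 1
G(9) = mex({0, 1, 2, 3, 6, 7}) = 4
G(10) = mex({0, 1, 3, 4, 5, 7}) = 2
G(11) = mex({0, 1, 2, 3, 4, 5}) = 6
G(12) = mex({0, 1, 2, 3, 5, 6, 7}) = 4
G(13) = mex({0, 2, 3, 4, 6, 7}) = 1
G(14) = mex({0, 1, 4, 5, 6, 7}) = 2
G(15) = mex({0, 1, 2, 3, 4, 5, 6}) = 7
G(16) = mex({0, 2, 3, 5, 6, 7}) = 1
G(17) = mex({0, 1, 2, 3, 5, 6, 7}) = 4
G(18) = mex({0, 1, 2, 4, 5, 6}) = 3
G(19) = mex({0, 1, 3, 4, 5, 7}) = 2
G(20) = mex({0, 2, 3, 4, 5, 6, 7}) = 1
G(21) = mex({0, 1, 2, 3, 5, 6, 7}) = 4
G(22) = mex({0, 1, 2, 3, 4, 5, 7}) = 6
G(23) = mex({0, 1, 2, 3, 4, 5, 6}) = 7
G(24) = mex({0, 1, 2, 3, 5, 6, 7}) = 4
G(25) = mex({0, 2, 3, 4, 6, 7}) = 1
G(26) = mex({0, 1, 3, 4, 5, 6, 7}) = 2
G(27) = mex({0, 1, 2, 3, 4, 5, 6, 7}) = 8
G(28) = mex({0, 1, 2, 3, 4, 6, 7, 8}) = 5
G(29) = mex({0, 1, 2, 3, 5, 6, 7, 8, 9}) = 4
G(30) = mex({0, 1, 2, 3, 4, 5, 6, 9, 10}) = 7
G(31) = mex({0, 1, 3, 4, 5, 7, 10, 11}) = 2
G(32) = mex({0, 2, 3, 4, 5, 6, 7, 9, 11}) = 1
G(33) = mex({0, 1, 2, 3, 4, 5, 6, 7, 9, 12}) = 8
G(34) = mex({0, 1, 2, 3, 4, 5, 7, 8, 11, 12}) = 6
G(35) = mex({0, 1, 2, 3, 4, 5, 6, 8, 9, 10, 11}) = 7
Therefore G(35) = 7.

7


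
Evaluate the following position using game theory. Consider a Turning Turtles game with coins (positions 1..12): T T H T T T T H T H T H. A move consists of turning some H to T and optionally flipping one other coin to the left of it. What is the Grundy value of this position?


Coins: T T H T T T T H T H T H
Key fact: a single head at position k behaves exactly like a Nim heap of size k (turning it to T and optionally flipping a coin at j < k corresponds to moving the heap from k to j, or to 0), and heads combine as a disjunctive sum (two heads at the same place would cancel, matching j XOR j = 0). So the Nim-value is the XOR of the 1-indexed positions of the heads.
Face-up positions (1-indexed): [3, 8, 10, 12]
XOR 0 with 3: 0 XOR 3 = 3
XOR 3 with 8: 3 XOR 8 = 11
XOR 11 with 10: 11 XOR 10 = 1
XOR 1 with 12: 1 XOR 12 = 13
Nim-value = 13

13


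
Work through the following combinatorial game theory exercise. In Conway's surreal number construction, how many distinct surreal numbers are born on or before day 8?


Day 0: {|} = 0 is born. Count = 1.
Day n: the number of surreal numbers born by day n is 2^(n+1) - 1.
By day 0: 2^1 - 1 = 1
By day 1: 2^2 - 1 = 3
By day 2: 2^3 - 1 = 7
By day 3: 2^4 - 1 = 15
By day 4: 2^5 - 1 = 31
By day 5: 2^6 - 1 = 63
By day 6: 2^7 - 1 = 127
By day 7: 2^8 - 1 = 255
By day 8: 2^9 - 1 = 511
By day 8: 511 surreal numbers.

511


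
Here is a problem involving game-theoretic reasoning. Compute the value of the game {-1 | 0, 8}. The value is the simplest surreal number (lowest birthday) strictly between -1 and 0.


Left options: {-1}, max = -1
Right options: {0, 8}, min = 0
All options are numbers and max(Left) < min(Right), so by the simplicity theorem the value is the simplest (earliest-born) number strictly between -1 and 0.
No integer lies strictly between -1 and 0, so the value is the dyadic rational m/2^k in the interval with the smallest k (then m odd); search k = 1, 2, ...:
Denominator 2: -1/2 lies strictly between -1 and 0 -- found.
The simplest number in the interval is -1/2.
Game value = -1/2

-1/2


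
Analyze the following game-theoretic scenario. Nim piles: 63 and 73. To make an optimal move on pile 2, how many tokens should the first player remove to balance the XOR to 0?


Piles: 63 and 73
Current XOR: 63 XOR 73 = 118 (non-zero, so this is an N-position).
To make the XOR zero, we need to find a move that balances the piles.
For pile 2 (size 73): target = 73 XOR 118 = 63
We reduce pile 2 from 73 to 63.
Tokens removed: 73 - 63 = 10
Verification: 63 XOR 63 = 0

10


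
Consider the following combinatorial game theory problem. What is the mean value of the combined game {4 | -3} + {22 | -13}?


G1 = {4 | -3}, G2 = {22 | -13}
Each is a switch {a | b} with numbers a > b; its mean value is (a + b)/2, and mean value is additive over game sums: m(G1 + G2) = m(G1) + m(G2).
Mean of G1 = (4 + (-3))/2 = 1/2 = 1/2
Mean of G2 = (22 + (-13))/2 = 9/2 = 9/2
Mean of G1 + G2 = 1/2 + 9/2 = 5

5


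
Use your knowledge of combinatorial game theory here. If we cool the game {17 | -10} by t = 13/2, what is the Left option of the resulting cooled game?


Original game: {17 | -10} (a switch {a | b} with a > b).
Cooling by t (for t below the temperature (a - b)/2 = 27/2) taxes each move by t: {a | b} cooled by t is {a - t | b + t}.
Cooling amount: t = 13/2
Cooled Left option: 17 - 13/2 = 21/2
Cooled Right option: -10 + 13/2 = -7/2
Cooled game: {21/2 | -7/2}
Left option = 21/2

21/2


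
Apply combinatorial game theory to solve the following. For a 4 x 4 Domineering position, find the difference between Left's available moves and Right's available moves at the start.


Board is 4 x 4 (rows x cols).
Left (vertical) placements: (rows-1) * cols = 3 * 4 = 12
Right (horizontal) placements: rows * (cols-1) = 4 * 3 = 12
Advantage = Left - Right = 12 - 12 = 0

0


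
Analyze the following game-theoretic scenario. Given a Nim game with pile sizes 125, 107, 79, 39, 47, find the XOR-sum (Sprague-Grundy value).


We need the XOR (exclusive or) of all pile sizes.
After XOR-ing pile 1 (size 125): 0 XOR 125 = 125
After XOR-ing pile 2 (size 107): 125 XOR 107 = 22
After XOR-ing pile 3 (size 79): 22 XOR 79 = 89
After XOR-ing pile 4 (size 39): 89 XOR 39 = 126
After XOR-ing pile 5 (size 47): 126 XOR 47 = 81
The Nim-value of this position is 81.

81


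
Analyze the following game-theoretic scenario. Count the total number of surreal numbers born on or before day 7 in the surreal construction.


Day 0: {|} = 0 is born. Count = 1.
Day n: the number of surreal numbers born by day n is 2^(n+1) - 1.
By day 0: 2^1 - 1 = 1
By day 1: 2^2 - 1 = 3
By day 2: 2^3 - 1 = 7
By day 3: 2^4 - 1 = 15
By day 4: 2^5 - 1 = 31
By day 5: 2^6 - 1 = 63
By day 6: 2^7 - 1 = 127
By day 7: 2^8 - 1 = 255
By day 7: 255 surreal numbers.

255


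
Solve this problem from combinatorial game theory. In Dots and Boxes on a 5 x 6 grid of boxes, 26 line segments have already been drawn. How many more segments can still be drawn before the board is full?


Grid: 5 x 6 boxes, i.e. 6 rows and 7 columns of dots.
Horizontal edges: (rows + 1) * cols = 6 * 6 = 36
Vertical edges: rows * (cols + 1) = 5 * 7 = 35
Total edges: 36 + 35 = 71
Edges drawn: 26
Remaining: 71 - 26 = 45

45


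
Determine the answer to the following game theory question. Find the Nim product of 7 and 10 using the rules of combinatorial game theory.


Nim multiplication is bilinear over XOR: (u XOR v) * w = (u*w) XOR (v*w).
So we split each operand into its bit components and XOR the pairwise Nim products.
7 = 1 + 2 + 4 (as XOR of powers of 2).
10 = 2 + 8 (as XOR of powers of 2).
Using the standard Nim-product table on single bits:
  2*2 = 3,   2*4 = 8,   2*8 = 12,
  4*4 = 6,   4*8 = 11,  8*8 = 13,
and  1*x = x (identity), k*l = l*k (commutative).
Pairwise Nim products:
  1 * 2 = 2
  1 * 8 = 8
  2 * 2 = 3
  2 * 8 = 12
  4 * 2 = 8
  4 * 8 = 11
XOR them: 2 XOR 8 XOR 3 XOR 12 XOR 8 XOR 11 = 6.
Result: 7 * 10 = 6 (in Nim).

6


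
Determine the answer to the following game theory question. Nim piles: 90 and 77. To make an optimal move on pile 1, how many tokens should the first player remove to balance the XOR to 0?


Piles: 90 and 77
Current XOR: 90 XOR 77 = 23 (non-zero, so this is an N-position).
To make the XOR zero, we need to find a move that balances the piles.
For pile 1 (size 90): target = 90 XOR 23 = 77
We reduce pile 1 from 90 to 77.
Tokens removed: 90 - 77 = 13
Verification: 77 XOR 77 = 0

13


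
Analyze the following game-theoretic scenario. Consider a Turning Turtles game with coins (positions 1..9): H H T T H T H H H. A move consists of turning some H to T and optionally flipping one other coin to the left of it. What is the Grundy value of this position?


Coins: H H T T H T H H H
Key fact: a single head at position k behaves exactly like a Nim heap of size k (turning it to T and optionally flipping a coin at j < k corresponds to moving the heap from k to j, or to 0), and heads combine as a disjunctive sum (two heads at the same place would cancel, matching j XOR j = 0). So the Nim-value is the XOR of the 1-indexed positions of the heads.
Face-up positions (1-indexed): [1, 2, 5, 7, 8, 9]
XOR 0 with 1: 0 XOR 1 = 1
XOR 1 with 2: 1 XOR 2 = 3
XOR 3 with 5: 3 XOR 5 = 6
XOR 6 with 7: 6 XOR 7 = 1
XOR 1 with 8: 1 XOR 8 = 9
XOR 9 with 9: 9 XOR 9 = 0
Nim-value = 0

0


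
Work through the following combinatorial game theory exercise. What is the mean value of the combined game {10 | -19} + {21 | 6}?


G1 = {10 | -19}, G2 = {21 | 6}
Each is a switch {a | b} with numbers a > b; its mean value is (a + b)/2, and mean value is additive over game sums: m(G1 + G2) = m(G1) + m(G2).
Mean of G1 = (10 + (-19))/2 = -9/2 = -9/2
Mean of G2 = (21 + (6))/2 = 27/2 = 27/2
Mean of G1 + G2 = -9/2 + 27/2 = 9

9


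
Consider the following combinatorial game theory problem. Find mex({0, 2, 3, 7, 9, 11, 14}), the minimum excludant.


Set = {0, 2, 3, 7, 9, 11, 14}
0 is in the set.
1 is NOT in the set. This is the mex.
mex = 1

1


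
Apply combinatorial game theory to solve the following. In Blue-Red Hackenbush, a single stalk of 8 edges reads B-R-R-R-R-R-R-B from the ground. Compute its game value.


Edges (from ground): B-R-R-R-R-R-R-B
By Berlekamp's sign-expansion rule, a Blue-Red Hackenbush stalk has the value of the surreal number whose sign sequence is the edge sequence with B -> + and R -> -.
Sign sequence: +------+
Trace the sign expansion in the surreal number tree, starting from 0:
Edge 1: B (sign +) -> bounds (0, +inf), value = 1
Edge 2: R (sign -) -> bounds (0, 1), value = 1/2
Edge 3: R (sign -) -> bounds (0, 1/2), value = 1/4
Edge 4: R (sign -) -> bounds (0, 1/4), value = 1/8
Edge 5: R (sign -) -> bounds (0, 1/8), value = 1/16
Edge 6: R (sign -) -> bounds (0, 1/16), value = 1/32
Edge 7: R (sign -) -> bounds (0, 1/32), value = 1/64
Edge 8: B (sign +) -> bounds (1/64, 1/32), value = 3/128
Game value = 3/128

3/128


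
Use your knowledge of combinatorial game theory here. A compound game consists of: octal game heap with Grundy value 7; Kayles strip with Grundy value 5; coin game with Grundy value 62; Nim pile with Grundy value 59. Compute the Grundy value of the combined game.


By the Sprague-Grundy theorem, the Grundy value of a sum of games is the XOR of individual Grundy values.
octal game heap: Grundy value = 7. Running XOR: 0 XOR 7 = 7
Kayles strip: Grundy value = 5. Running XOR: 7 XOR 5 = 2
coin game: Grundy value = 62. Running XOR: 2 XOR 62 = 60
Nim pile: Grundy value = 59. Running XOR: 60 XOR 59 = 7
The combined Grundy value is 7.

7


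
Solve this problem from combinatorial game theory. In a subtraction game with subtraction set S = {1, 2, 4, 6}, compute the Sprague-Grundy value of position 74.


The subtraction set is S = {1, 2, 4, 6}.
G(k) = mex{ G(k - s) : s in S, s <= k }. We compute iteratively: G(0) = 0.
G(1) = mex({0}) = 1
G(2) = mex({0, 1}) = 2
G(3) = mex({1, 2}) = 0
G(4) = mex({0, 2}) = 1
G(5) = mex({0, 1}) = 2
G(6) = mex({0, 1, 2}) = 3
G(7) = mex({0, 1, 2, 3}) = 4
G(8) = mex({1, 2, 3, 4}) = 0
G(9) = mex({0, 2, 4}) = 1
G(10) = mex({0, 1, 3}) = 2
G(11) = mex({1, 2, 4}) = 0
G(12) = mex({0, 2, 3}) = 1
G(13) = mex({0, 1, 4}) = 2
Observe that G(8)..G(13) = 0, 1, 2, 0, 1, 2 repeats G(0)..G(5) = 0, 1, 2, 0, 1, 2.
For k >= max(S) = 6, G(k) is determined by the previous 6 values G(k-6)..G(k-1); a window of 6 consecutive values has recurred shifted by 8, so by induction G(k + 8) = G(k) for all k >= 0: the sequence is periodic from the start with period 8.
One period: G(0..7) = 0, 1, 2, 0, 1, 2, 3, 4.
74 mod 8 = 2, so G(74) = G(2) = 2.

2


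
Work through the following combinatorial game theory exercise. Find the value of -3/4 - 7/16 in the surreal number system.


x = -3/4, y = 7/16
Converting to common denominator: 16
x = -12/16, y = 7/16
x - y = -3/4 - 7/16 = -19/16

-19/16


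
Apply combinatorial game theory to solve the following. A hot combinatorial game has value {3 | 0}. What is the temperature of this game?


The game is {3 | 0}, a switch {a | b} with numbers a > b.
Cooling {a | b} by t gives {a - t | b + t}, which stops being hot when a - t = b + t, i.e. at t = (a - b)/2. So the temperature of a switch is (a - b)/2.
Temperature = (Left option - Right option) / 2
= (3 - (0)) / 2
= 3 / 2
= 3/2

3/2


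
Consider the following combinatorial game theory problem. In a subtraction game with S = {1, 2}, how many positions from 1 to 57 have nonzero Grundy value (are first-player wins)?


Subtraction set S = {1, 2}, so G(n) = n mod 3.
G(n) = 0 when n is a multiple of 3.
Multiples of 3 in [1, 57]: 19
N-positions (nonzero Grundy) = 57 - 19 = 38

38


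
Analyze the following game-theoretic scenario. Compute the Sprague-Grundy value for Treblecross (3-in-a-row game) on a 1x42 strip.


Treblecross: place X on empty cells; 3-in-a-row wins.
Playing within two cells of an existing X lets the opponent win at once, so sensible play treats the cells i-2..i+2 around each X as dead. The player left with no safe cell loses, so this is a normal-play take-away game on strips of safe cells.
Placing X at cell i (0-indexed) of a strip of k safe cells leaves independent strips of sizes max(0, i-2) and max(0, k-i-3). Hence G(k) = mex{ G(max(0,i-2)) XOR G(max(0,k-i-3)) : 0 <= i < k }, with G(0) = 0.
G(1): splits (0,0):0^0=0 -> mex({0}) = 1
G(2): splits (0,0):0^0=0 -> mex({0}) = 1
G(3): splits (0,0):0^0=0 -> mex({0}) = 1
G(4): splits (0,1):0^1=1 (0,0):0^0=0 -> mex({0, 1}) = 2
G(5): splits (0,2):0^1=1 (0,1):0^1=1 (0,0):0^0=0 -> mex({0, 1}) = 2
G(6) = mex({1}) = 0
G(7) = mex({0, 1, 2}) = 3
G(8) = mex({0, 1, 2}) = 3
G(9) = mex({0, 2}) = 1
G(10) = mex({0, 2, 3}) = 1
G(11) = mex({0, 3}) = 1
G(12) = mex({1, 3}) = 0
G(13) = mex({0, 1, 2, 3}) = 4
G(14) = mex({0, 1, 2}) = 3
G(15) = mex({0, 1, 2}) = 3
G(16) = mex({0, 1, 2, 4}) = 3
G(17) = mex({0, 1, 3, 4}) = 2
G(18) = mex({0, 1, 3, 4}) = 2
G(19) = mex({0, 1, 3, 5}) = 2
G(20) = mex({0, 1, 2, 3, 5}) = 4
G(21) = mex({0, 1, 2, 3, 5}) = 4
G(22) = mex({1, 2, 6}) = 0
G(23) = mex({0, 1, 2, 3, 4, 6}) = 5
G(24) = mex({0, 1, 2, 3, 4}) = 5
G(25) = mex({0, 1, 3, 4, 7}) = 2
G(26) = mex({0, 1, 3, 4, 5, 7}) = 2
G(27) = mex({0, 1, 3, 5}) = 2
G(28) = mex({0, 1, 2, 5}) = 3
G(29) = mex({0, 1, 2, 4, 5, 6}) = 3
G(30) = mex({1, 2, 4, 6}) = 0
G(31) = mex({0, 1, 2, 3, 4, 6}) = 5
G(32) = mex({1, 2, 3, 4, 7}) = 0
G(33) = mex({0, 3, 7}) = 1
G(34) = mex({0, 2, 3, 5, 7}) = 1
G(35) = mex({0, 2, 3, 5, 6}) = 1
G(36) = mex({0, 1, 2, 5, 6}) = 3
G(37) = mex({0, 1, 2, 4, 5, 6}) = 3
G(38) = mex({0, 1, 2, 4}) = 3
G(39) = mex({0, 1, 2, 3, 4, 7}) = 5
G(40) = mex({0, 1, 2, 3, 4, 5, 7}) = 6
G(41) = mex({0, 1, 2, 3, 5, 7}) = 4
G(42) = mex({0, 1, 2, 3, 5, 6, 7}) = 4
Therefore G(42) = 4.

4


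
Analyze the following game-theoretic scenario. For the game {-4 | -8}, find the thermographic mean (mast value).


Game = {-4 | -8}, a switch {a | b} with numbers a > b.
Its thermograph has left wall a - t and right wall b + t, which meet at t = (a - b)/2, where both equal (a + b)/2. So the mast (mean value) is at (a + b)/2.
Mean = (-4 + (-8))/2 = -12/2 = -6

-6


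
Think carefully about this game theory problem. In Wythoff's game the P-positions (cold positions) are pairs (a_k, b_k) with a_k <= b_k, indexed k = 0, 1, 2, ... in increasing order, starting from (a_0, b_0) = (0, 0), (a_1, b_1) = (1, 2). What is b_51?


By Wythoff's theorem, a_k = floor(k * phi) and b_k = floor(k * phi^2) = a_k + k, where phi = (1 + sqrt(5))/2 is the golden ratio.
phi = (1 + sqrt(5))/2 = 1.618034
phi^2 = phi + 1 = 2.618034
k = 51
k * phi^2 = 51 * 2.618034 = 133.519733
b_51 = floor(k * phi^2) = 133 (check: a_51 + k = 82 + 51 = 133)

133


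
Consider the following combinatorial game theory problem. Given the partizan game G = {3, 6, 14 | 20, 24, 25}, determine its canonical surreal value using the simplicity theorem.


Left options: {3, 6, 14}, max = 14
Right options: {20, 24, 25}, min = 20
All options are numbers and max(Left) < min(Right), so by the simplicity theorem the value is the simplest (earliest-born) number strictly between 14 and 20.
Integers 15 through 19 all lie strictly between 14 and 20.
Among integers, the simplest (lowest birthday = smallest |n|; 0 is born on day 0, +-n on day n) is 15.
No non-integer in the interval can be simpler: if x is a non-integer in the interval, then floor(x) or ceil(x) also lies in the interval (the interval contains an integer), and both are proper prefixes of x's sign expansion, i.e. born earlier. So the game value is 15.
Game value = 15

15


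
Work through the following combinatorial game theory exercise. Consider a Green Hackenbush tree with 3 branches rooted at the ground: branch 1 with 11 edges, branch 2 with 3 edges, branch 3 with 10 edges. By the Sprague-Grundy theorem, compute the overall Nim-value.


The tree has 3 branches from the ground vertex.
In Green Hackenbush, the Nim-value of a simple path of length k is k.
Branch 1: length 11, Nim-value = 11
Branch 2: length 3, Nim-value = 3
Branch 3: length 10, Nim-value = 10
Total Nim-value = XOR of all branch values:
0 XOR 11 = 11
11 XOR 3 = 8
8 XOR 10 = 2
Nim-value of the tree = 2

2


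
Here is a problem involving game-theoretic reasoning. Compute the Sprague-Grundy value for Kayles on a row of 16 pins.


Kayles: a move removes 1 or 2 adjacent pins from a contiguous row.
Removing pins from a row of k leaves two independent rows (a, b) with a + b = k - 1 (one pin) or a + b = k - 2 (two pins); an end removal gives a = 0.
By Sprague-Grundy, G(k) = mex{ G(a) XOR G(b) } over all these splits. G(0) = 0.
G(1): splits (0,0):0^0=0 -> mex({0}) = 1
G(2): splits (0,1):0^1=1 (0,0):0^0=0 -> mex({0, 1}) = 2
G(3): splits (0,2):0^2=2 (1,1):1^1=0 (0,1):0^1=1 -> mex({0, 1, 2}) = 3
G(4): splits (0,3):0^3=3 (1,2):1^2=3 (0,2):0^2=2 (1,1):1^1=0 -> mex({0, 2, 3}) = 1
G(5): splits (0,4):0^1=1 (1,3):1^3=2 (2,2):2^2=0 (0,3):0^3=3 (1,2):1^2=3 -> mex({0, 1, 2, 3}) = 4
G(6) = mex({0, 1, 2, 4}) = 3
G(7) = mex({0, 1, 3, 4, 5}) = 2
G(8) = mex({0, 2, 3, 5, 6}) = 1
G(9) = mex({0, 1, 2, 3, 6, 7}) = 4
G(10) = mex({0, 1, 3, 4, 5, 7}) = 2
G(11) = mex({0, 1, 2, 3, 4, 5}) = 6
G(12) = mex({0, 1, 2, 3, 5, 6, 7}) = 4
G(13) = mex({0, 2, 3, 4, 6, 7}) = 1
G(14) = mex({0, 1, 4, 5, 6, 7}) = 2
G(15) = mex({0, 1, 2, 3, 4, 5, 6}) = 7
G(16) = mex({0, 2, 3, 5, 6, 7}) = 1
Therefore G(16) = 1.

1


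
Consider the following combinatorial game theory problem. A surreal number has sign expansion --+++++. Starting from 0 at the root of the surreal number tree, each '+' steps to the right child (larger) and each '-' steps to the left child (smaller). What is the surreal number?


Sign expansion: --+++++
Rule: track bounds (lo, hi), initially (-inf, +inf). On '+', the current value becomes lo and we move to the simplest number in (value, hi): value + 1 if hi = +inf, otherwise the midpoint (value + hi)/2. On '-', the current value becomes hi and we move to value - 1 if lo = -inf, otherwise the midpoint (lo + value)/2.
Start at 0.
Step 1: sign = -, move left. Bounds: (-inf, 0). Value = -1
Step 2: sign = -, move left. Bounds: (-inf, -1). Value = -2
Step 3: sign = +, move right. Bounds: (-2, -1). Value = -3/2
Step 4: sign = +, move right. Bounds: (-3/2, -1). Value = -5/4
Step 5: sign = +, move right. Bounds: (-5/4, -1). Value = -9/8
Step 6: sign = +, move right. Bounds: (-9/8, -1). Value = -17/16
Step 7: sign = +, move right. Bounds: (-17/16, -1). Value = -33/32
The surreal number with sign expansion --+++++ is -33/32.

-33/32


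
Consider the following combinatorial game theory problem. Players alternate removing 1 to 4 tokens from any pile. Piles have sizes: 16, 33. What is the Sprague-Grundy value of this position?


Subtraction set: {1, 2, 3, 4}
For this subtraction set, G(n) = n mod 5 (period = max + 1 = 5).
Pile 1 (size 16): G(16) = 16 mod 5 = 1
Pile 2 (size 33): G(33) = 33 mod 5 = 3
Total Grundy value = XOR of all: 1 XOR 3 = 2

2


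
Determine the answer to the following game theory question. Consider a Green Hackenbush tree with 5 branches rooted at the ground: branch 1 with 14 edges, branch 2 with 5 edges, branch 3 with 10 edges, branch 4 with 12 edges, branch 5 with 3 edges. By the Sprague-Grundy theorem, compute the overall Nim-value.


The tree has 5 branches from the ground vertex.
In Green Hackenbush, the Nim-value of a simple path of length k is k.
Branch 1: length 14, Nim-value = 14
Branch 2: length 5, Nim-value = 5
Branch 3: length 10, Nim-value = 10
Branch 4: length 12, Nim-value = 12
Branch 5: length 3, Nim-value = 3
Total Nim-value = XOR of all branch values:
0 XOR 14 = 14
14 XOR 5 = 11
11 XOR 10 = 1
1 XOR 12 = 13
13 XOR 3 = 14
Nim-value of the tree = 14

14


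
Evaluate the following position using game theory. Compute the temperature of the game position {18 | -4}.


The game is {18 | -4}, a switch {a | b} with numbers a > b.
Cooling {a | b} by t gives {a - t | b + t}, which stops being hot when a - t = b + t, i.e. at t = (a - b)/2. So the temperature of a switch is (a - b)/2.
Temperature = (Left option - Right option) / 2
= (18 - (-4)) / 2
= 22 / 2
= 11

11


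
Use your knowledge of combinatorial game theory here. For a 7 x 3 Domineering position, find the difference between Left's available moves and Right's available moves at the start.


Board is 7 x 3 (rows x cols).
Left (vertical) placements: (rows-1) * cols = 6 * 3 = 18
Right (horizontal) placements: rows * (cols-1) = 7 * 2 = 14
Advantage = Left - Right = 18 - 14 = 4

4


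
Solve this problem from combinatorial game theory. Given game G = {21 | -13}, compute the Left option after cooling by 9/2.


Original game: {21 | -13} (a switch {a | b} with a > b).
Cooling by t (for t below the temperature (a - b)/2 = 17) taxes each move by t: {a | b} cooled by t is {a - t | b + t}.
Cooling amount: t = 9/2
Cooled Left option: 21 - 9/2 = 33/2
Cooled Right option: -13 + 9/2 = -17/2
Cooled game: {33/2 | -17/2}
Left option = 33/2

33/2


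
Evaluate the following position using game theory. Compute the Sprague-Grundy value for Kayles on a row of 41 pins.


Kayles: a move removes 1 or 2 adjacent pins from a contiguous row.
Removing pins from a row of k leaves two independent rows (a, b) with a + b = k - 1 (one pin) or a + b = k - 2 (two pins); an end removal gives a = 0.
By Sprague-Grundy, G(k) = mex{ G(a) XOR G(b) } over all these splits. G(0) = 0.
G(1): splits (0,0):0^0=0 -> mex({0}) = 1
G(2): splits (0,1):0^1=1 (0,0):0^0=0 -> mex({0, 1}) = 2
G(3): splits (0,2):0^2=2 (1,1):1^1=0 (0,1):0^1=1 -> mex({0, 1, 2}) = 3
G(4): splits (0,3):0^3=3 (1,2):1^2=3 (0,2):0^2=2 (1,1):1^1=0 -> mex({0, 2, 3}) = 1
G(5): splits (0,4):0^1=1 (1,3):1^3=2 (2,2):2^2=0 (0,3):0^3=3 (1,2):1^2=3 -> mex({0, 1, 2, 3}) = 4
G(6) = mex({0, 1, 2, 4}) = 3
G(7) = mex({0, 1, 3, 4, 5}) = 2
G(8) = mex({0, 2, 3, 5, 6}) = 1
G(9) = mex({0, 1, 2, 3, 6, 7}) = 4
G(10) = mex({0, 1, 3, 4, 5, 7}) = 2
G(11) = mex({0, 1, 2, 3, 4, 5}) = 6
G(12) = mex({0, 1, 2, 3, 5, 6, 7}) = 4
G(13) = mex({0, 2, 3, 4, 6, 7}) = 1
G(14) = mex({0, 1, 4, 5, 6, 7}) = 2
G(15) = mex({0, 1, 2, 3, 4, 5, 6}) = 7
G(16) = mex({0, 2, 3, 5, 6, 7}) = 1
G(17) = mex({0, 1, 2, 3, 5, 6, 7}) = 4
G(18) = mex({0, 1, 2, 4, 5, 6}) = 3
G(19) = mex({0, 1, 3, 4, 5, 7}) = 2
G(20) = mex({0, 2, 3, 4, 5, 6, 7}) = 1
G(21) = mex({0, 1, 2, 3, 5, 6, 7}) = 4
G(22) = mex({0, 1, 2, 3, 4, 5, 7}) = 6
G(23) = mex({0, 1, 2, 3, 4, 5, 6}) = 7
G(24) = mex({0, 1, 2, 3, 5, 6, 7}) = 4
G(25) = mex({0, 2, 3, 4, 6, 7}) = 1
G(26) = mex({0, 1, 3, 4, 5, 6, 7}) = 2
G(27) = mex({0, 1, 2, 3, 4, 5, 6, 7}) = 8
G(28) = mex({0, 1, 2, 3, 4, 6, 7, 8}) = 5
G(29) = mex({0, 1, 2, 3, 5, 6, 7, 8, 9}) = 4
G(30) = mex({0, 1, 2, 3, 4, 5, 6, 9, 10}) = 7
G(31) = mex({0, 1, 3, 4, 5, 7, 10, 11}) = 2
G(32) = mex({0, 2, 3, 4, 5, 6, 7, 9, 11}) = 1
G(33) = mex({0, 1, 2, 3, 4, 5, 6, 7, 9, 12}) = 8
G(34) = mex({0, 1, 2, 3, 4, 5, 7, 8, 11, 12}) = 6
G(35) = mex({0, 1, 2, 3, 4, 5, 6, 8, 9, 10, 11}) = 7
G(36) = mex({0, 1, 2, 3, 5, 6, 7, 9, 10}) = 4
G(37) = mex({0, 2, 3, 4, 6, 7, 9, 10, 11, 12}) = 1
G(38) = mex({0, 1, 3, 4, 5, 6, 7, 9, 10, 11, 12}) = 2
G(39) = mex({0, 1, 2, 4, 5, 6, 7, 9, 10, 12, 14}) = 3
G(40) = mex({0, 2, 3, 4, 6, 7, 11, 12, 14}) = 1
G(41) = mex({0, 1, 2, 3, 5, 6, 7, 9, 10, 11, 12}) = 4
Therefore G(41) = 4.

4


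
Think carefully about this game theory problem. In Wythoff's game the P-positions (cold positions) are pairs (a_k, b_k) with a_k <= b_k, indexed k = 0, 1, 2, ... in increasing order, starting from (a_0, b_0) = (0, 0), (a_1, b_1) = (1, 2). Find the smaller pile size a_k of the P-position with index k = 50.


By Wythoff's theorem, a_k = floor(k * phi) and b_k = floor(k * phi^2) = a_k + k, where phi = (1 + sqrt(5))/2 is the golden ratio.
phi = (1 + sqrt(5))/2 = 1.618034
k = 50
k * phi = 50 * 1.618034 = 80.901699
a_50 = floor(k * phi) = 80

80


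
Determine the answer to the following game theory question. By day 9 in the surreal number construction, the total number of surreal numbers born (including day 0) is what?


Day 0: {|} = 0 is born. Count = 1.
Day n: the number of surreal numbers born by day n is 2^(n+1) - 1.
By day 0: 2^1 - 1 = 1
By day 1: 2^2 - 1 = 3
By day 2: 2^3 - 1 = 7
By day 3: 2^4 - 1 = 15
By day 4: 2^5 - 1 = 31
By day 5: 2^6 - 1 = 63
By day 6: 2^7 - 1 = 127
By day 7: 2^8 - 1 = 255
By day 8: 2^9 - 1 = 511
By day 9: 2^10 - 1 = 1023
By day 9: 1023 surreal numbers.

1023


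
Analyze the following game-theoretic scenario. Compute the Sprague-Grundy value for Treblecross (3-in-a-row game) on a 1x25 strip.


Treblecross: place X on empty cells; 3-in-a-row wins.
Playing within two cells of an existing X lets the opponent win at once, so sensible play treats the cells i-2..i+2 around each X as dead. The player left with no safe cell loses, so this is a normal-play take-away game on strips of safe cells.
Placing X at cell i (0-indexed) of a strip of k safe cells leaves independent strips of sizes max(0, i-2) and max(0, k-i-3). Hence G(k) = mex{ G(max(0,i-2)) XOR G(max(0,k-i-3)) : 0 <= i < k }, with G(0) = 0.
G(1): splits (0,0):0^0=0 -> mex({0}) = 1
G(2): splits (0,0):0^0=0 -> mex({0}) = 1
G(3): splits (0,0):0^0=0 -> mex({0}) = 1
G(4): splits (0,1):0^1=1 (0,0):0^0=0 -> mex({0, 1}) = 2
G(5): splits (0,2):0^1=1 (0,1):0^1=1 (0,0):0^0=0 -> mex({0, 1}) = 2
G(6) = mex({1}) = 0
G(7) = mex({0, 1, 2}) = 3
G(8) = mex({0, 1, 2}) = 3
G(9) = mex({0, 2}) = 1
G(10) = mex({0, 2, 3}) = 1
G(11) = mex({0, 3}) = 1
G(12) = mex({1, 3}) = 0
G(13) = mex({0, 1, 2, 3}) = 4
G(14) = mex({0, 1, 2}) = 3
G(15) = mex({0, 1, 2}) = 3
G(16) = mex({0, 1, 2, 4}) = 3
G(17) = mex({0, 1, 3, 4}) = 2
G(18) = mex({0, 1, 3, 4}) = 2
G(19) = mex({0, 1, 3, 5}) = 2
G(20) = mex({0, 1, 2, 3, 5}) = 4
G(21) = mex({0, 1, 2, 3, 5}) = 4
G(22) = mex({1, 2, 6}) = 0
G(23) = mex({0, 1, 2, 3, 4, 6}) = 5
G(24) = mex({0, 1, 2, 3, 4}) = 5
G(25) = mex({0, 1, 3, 4, 7}) = 2
Therefore G(25) = 2.

2


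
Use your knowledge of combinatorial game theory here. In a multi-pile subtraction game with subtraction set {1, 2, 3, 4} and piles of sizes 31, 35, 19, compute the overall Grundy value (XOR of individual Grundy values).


Subtraction set: {1, 2, 3, 4}
For this subtraction set, G(n) = n mod 5 (period = max + 1 = 5).
Pile 1 (size 31): G(31) = 31 mod 5 = 1
Pile 2 (size 35): G(35) = 35 mod 5 = 0
Pile 3 (size 19): G(19) = 19 mod 5 = 4
Total Grundy value = XOR of all: 1 XOR 0 XOR 4 = 5

5


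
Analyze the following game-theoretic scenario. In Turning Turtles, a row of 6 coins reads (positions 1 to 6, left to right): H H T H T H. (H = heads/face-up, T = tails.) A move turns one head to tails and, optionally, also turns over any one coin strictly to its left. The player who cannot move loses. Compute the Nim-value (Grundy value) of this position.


Coins: H H T H T H
Key fact: a single head at position k behaves exactly like a Nim heap of size k (turning it to T and optionally flipping a coin at j < k corresponds to moving the heap from k to j, or to 0), and heads combine as a disjunctive sum (two heads at the same place would cancel, matching j XOR j = 0). So the Nim-value is the XOR of the 1-indexed positions of the heads.
Face-up positions (1-indexed): [1, 2, 4, 6]
XOR 0 with 1: 0 XOR 1 = 1
XOR 1 with 2: 1 XOR 2 = 3
XOR 3 with 4: 3 XOR 4 = 7
XOR 7 with 6: 7 XOR 6 = 1
Nim-value = 1

1


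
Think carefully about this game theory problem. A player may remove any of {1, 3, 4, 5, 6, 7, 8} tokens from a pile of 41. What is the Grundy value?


The subtraction set is S = {1, 3, 4, 5, 6, 7, 8}.
G(k) = mex{ G(k - s) : s in S, s <= k }. We compute iteratively: G(0) = 0.
G(1) = mex({0}) = 1
G(2) = mex({1}) = 0
G(3) = mex({0}) = 1
G(4) = mex({0, 1}) = 2
G(5) = mex({0, 1, 2}) = 3
G(6) = mex({0, 1, 3}) = 2
G(7) = mex({0, 1, 2}) = 3
G(8) = mex({0, 1, 2, 3}) = 4
G(9) = mex({0, 1, 2, 3, 4}) = 5
G(10) = mex({0, 1, 2, 3, 5}) = 4
G(11) = mex({1, 2, 3, 4}) = 0
G(12) = mex({0, 2, 3, 4, 5}) = 1
G(13) = mex({1, 2, 3, 4, 5}) = 0
G(14) = mex({0, 2, 3, 4, 5}) = 1
G(15) = mex({0, 1, 3, 4, 5}) = 2
G(16) = mex({0, 1, 2, 4, 5}) = 3
G(17) = mex({0, 1, 3, 4, 5}) = 2
G(18) = mex({0, 1, 2, 4}) = 3
Observe that G(11)..G(18) = 0, 1, 0, 1, 2, 3, 2, 3 repeats G(0)..G(7) = 0, 1, 0, 1, 2, 3, 2, 3.
For k >= max(S) = 8, G(k) is determined by the previous 8 values G(k-8)..G(k-1); a window of 8 consecutive values has recurred shifted by 11, so by induction G(k + 11) = G(k) for all k >= 0: the sequence is periodic from the start with period 11.
One period: G(0..10) = 0, 1, 0, 1, 2, 3, 2, 3, 4, 5, 4.
41 mod 11 = 8, so G(41) = G(8) = 4.

4


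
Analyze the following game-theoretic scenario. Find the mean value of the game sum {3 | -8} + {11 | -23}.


G1 = {3 | -8}, G2 = {11 | -23}
Each is a switch {a | b} with numbers a > b; its mean value is (a + b)/2, and mean value is additive over game sums: m(G1 + G2) = m(G1) + m(G2).
Mean of G1 = (3 + (-8))/2 = -5/2 = -5/2
Mean of G2 = (11 + (-23))/2 = -12/2 = -6
Mean of G1 + G2 = -5/2 + -6 = -17/2

-17/2


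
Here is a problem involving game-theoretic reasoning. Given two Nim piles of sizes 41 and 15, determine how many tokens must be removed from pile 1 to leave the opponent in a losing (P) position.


Piles: 41 and 15
Current XOR: 41 XOR 15 = 38 (non-zero, so this is an N-position).
To make the XOR zero, we need to find a move that balances the piles.
For pile 1 (size 41): target = 41 XOR 38 = 15
We reduce pile 1 from 41 to 15.
Tokens removed: 41 - 15 = 26
Verification: 15 XOR 15 = 0

26


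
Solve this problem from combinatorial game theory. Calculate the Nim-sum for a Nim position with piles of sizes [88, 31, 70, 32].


We need the XOR (exclusive or) of all pile sizes.
After XOR-ing pile 1 (size 88): 0 XOR 88 = 88
After XOR-ing pile 2 (size 31): 88 XOR 31 = 71
After XOR-ing pile 3 (size 70): 71 XOR 70 = 1
After XOR-ing pile 4 (size 32): 1 XOR 32 = 33
The Nim-value of this position is 33.

33


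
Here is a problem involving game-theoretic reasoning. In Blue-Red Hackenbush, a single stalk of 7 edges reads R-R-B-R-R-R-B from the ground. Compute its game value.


Edges (from ground): R-R-B-R-R-R-B
By Berlekamp's sign-expansion rule, a Blue-Red Hackenbush stalk has the value of the surreal number whose sign sequence is the edge sequence with B -> + and R -> -.
Sign sequence: --+---+
Trace the sign expansion in the surreal number tree, starting from 0:
Edge 1: R (sign -) -> bounds (-inf, 0), value = -1
Edge 2: R (sign -) -> bounds (-inf, -1), value = -2
Edge 3: B (sign +) -> bounds (-2, -1), value = -3/2
Edge 4: R (sign -) -> bounds (-2, -3/2), value = -7/4
Edge 5: R (sign -) -> bounds (-2, -7/4), value = -15/8
Edge 6: R (sign -) -> bounds (-2, -15/8), value = -31/16
Edge 7: B (sign +) -> bounds (-31/16, -15/8), value = -61/32
Game value = -61/32

-61/32


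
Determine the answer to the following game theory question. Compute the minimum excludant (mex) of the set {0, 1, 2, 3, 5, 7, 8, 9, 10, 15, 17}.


Set = {0, 1, 2, 3, 5, 7, 8, 9, 10, 15, 17}
0 is in the set.
1 is in the set.
2 is in the set.
3 is in the set.
4 is NOT in the set. This is the mex.
mex = 4

4


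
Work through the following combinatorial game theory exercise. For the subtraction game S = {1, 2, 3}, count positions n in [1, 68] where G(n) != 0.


Subtraction set S = {1, 2, 3}, so G(n) = n mod 4.
G(n) = 0 when n is a multiple of 4.
Multiples of 4 in [1, 68]: 17
N-positions (nonzero Grundy) = 68 - 17 = 51

51


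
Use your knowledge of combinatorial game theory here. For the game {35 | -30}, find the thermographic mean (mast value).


Game = {35 | -30}, a switch {a | b} with numbers a > b.
Its thermograph has left wall a - t and right wall b + t, which meet at t = (a - b)/2, where both equal (a + b)/2. So the mast (mean value) is at (a + b)/2.
Mean = (35 + (-30))/2 = 5/2 = 5/2

5/2


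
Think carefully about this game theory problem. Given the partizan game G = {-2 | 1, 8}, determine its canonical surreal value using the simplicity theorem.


Left options: {-2}, max = -2
Right options: {1, 8}, min = 1
All options are numbers and max(Left) < min(Right), so by the simplicity theorem the value is the simplest (earliest-born) number strictly between -2 and 1.
Integers -1 through 0 all lie strictly between -2 and 1.
Among integers, the simplest (lowest birthday = smallest |n|; 0 is born on day 0, +-n on day n) is 0.
No non-integer in the interval can be simpler: if x is a non-integer in the interval, then floor(x) or ceil(x) also lies in the interval (the interval contains an integer), and both are proper prefixes of x's sign expansion, i.e. born earlier. So the game value is 0.
Game value = 0

0


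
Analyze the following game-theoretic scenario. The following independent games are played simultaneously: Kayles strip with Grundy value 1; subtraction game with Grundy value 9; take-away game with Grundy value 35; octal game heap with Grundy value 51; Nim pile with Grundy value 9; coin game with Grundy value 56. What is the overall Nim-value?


By the Sprague-Grundy theorem, the Grundy value of a sum of games is the XOR of individual Grundy values.
Kayles strip: Grundy value = 1. Running XOR: 0 XOR 1 = 1
subtraction game: Grundy value = 9. Running XOR: 1 XOR 9 = 8
take-away game: Grundy value = 35. Running XOR: 8 XOR 35 = 43
octal game heap: Grundy value = 51. Running XOR: 43 XOR 51 = 24
Nim pile: Grundy value = 9. Running XOR: 24 XOR 9 = 17
coin game: Grundy value = 56. Running XOR: 17 XOR 56 = 41
The combined Grundy value is 41.

41


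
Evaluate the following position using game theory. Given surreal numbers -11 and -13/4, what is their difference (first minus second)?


x = -11, y = -13/4
Converting to common denominator: 4
x = -44/4, y = -13/4
x - y = -11 - -13/4 = -31/4

-31/4


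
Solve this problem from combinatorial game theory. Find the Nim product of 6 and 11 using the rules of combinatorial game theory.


Nim multiplication is bilinear over XOR: (u XOR v) * w = (u*w) XOR (v*w).
So we split each operand into its bit components and XOR the pairwise Nim products.
6 = 2 + 4 (as XOR of powers of 2).
11 = 1 + 2 + 8 (as XOR of powers of 2).
Using the standard Nim-product table on single bits:
  2*2 = 3,   2*4 = 8,   2*8 = 12,
  4*4 = 6,   4*8 = 11,  8*8 = 13,
and  1*x = x (identity), k*l = l*k (commutative).
Pairwise Nim products:
  2 * 1 = 2
  2 * 2 = 3
  2 * 8 = 12
  4 * 1 = 4
  4 * 2 = 8
  4 * 8 = 11
XOR them: 2 XOR 3 XOR 12 XOR 4 XOR 8 XOR 11 = 10.
Result: 6 * 11 = 10 (in Nim).

10


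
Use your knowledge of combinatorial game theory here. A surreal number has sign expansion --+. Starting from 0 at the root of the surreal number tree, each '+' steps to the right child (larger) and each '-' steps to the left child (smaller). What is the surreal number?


Sign expansion: --+
Rule: track bounds (lo, hi), initially (-inf, +inf). On '+', the current value becomes lo and we move to the simplest number in (value, hi): value + 1 if hi = +inf, otherwise the midpoint (value + hi)/2. On '-', the current value becomes hi and we move to value - 1 if lo = -inf, otherwise the midpoint (lo + value)/2.
Start at 0.
Step 1: sign = -, move left. Bounds: (-inf, 0). Value = -1
Step 2: sign = -, move left. Bounds: (-inf, -1). Value = -2
Step 3: sign = +, move right. Bounds: (-2, -1). Value = -3/2
The surreal number with sign expansion --+ is -3/2.

-3/2


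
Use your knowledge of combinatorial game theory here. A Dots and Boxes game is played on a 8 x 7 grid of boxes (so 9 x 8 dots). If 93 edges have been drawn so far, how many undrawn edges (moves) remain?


Grid: 8 x 7 boxes, i.e. 9 rows and 8 columns of dots.
Horizontal edges: (rows + 1) * cols = 9 * 7 = 63
Vertical edges: rows * (cols + 1) = 8 * 8 = 64
Total edges: 63 + 64 = 127
Edges drawn: 93
Remaining: 127 - 93 = 34

34


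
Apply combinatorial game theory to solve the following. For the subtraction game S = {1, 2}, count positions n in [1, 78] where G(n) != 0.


Subtraction set S = {1, 2}, so G(n) = n mod 3.
G(n) = 0 when n is a multiple of 3.
Multiples of 3 in [1, 78]: 26
N-positions (nonzero Grundy) = 78 - 26 = 52

52


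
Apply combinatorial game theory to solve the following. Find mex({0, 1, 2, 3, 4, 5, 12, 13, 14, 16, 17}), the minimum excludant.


Set = {0, 1, 2, 3, 4, 5, 12, 13, 14, 16, 17}
0 is in the set.
1 is in the set.
2 is in the set.
3 is in the set.
4 is in the set.
5 is in the set.
6 is NOT in the set. This is the mex.
mex = 6

6


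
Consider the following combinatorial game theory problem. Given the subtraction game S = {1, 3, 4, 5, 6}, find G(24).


The subtraction set is S = {1, 3, 4, 5, 6}.
G(k) = mex{ G(k - s) : s in S, s <= k }. We compute iteratively: G(0) = 0.
G(1) = mex({0}) = 1
G(2) = mex({1}) = 0
G(3) = mex({0}) = 1
G(4) = mex({0, 1}) = 2
G(5) = mex({0, 1, 2}) = 3
G(6) = mex({0, 1, 3}) = 2
G(7) = mex({0, 1, 2}) = 3
G(8) = mex({0, 1, 2, 3}) = 4
G(9) = mex({1, 2, 3, 4}) = 0
G(10) = mex({0, 2, 3}) = 1
G(11) = mex({1, 2, 3, 4}) = 0
G(12) = mex({0, 2, 3, 4}) = 1
G(13) = mex({0, 1, 3, 4}) = 2
G(14) = mex({0, 1, 2, 4}) = 3
Observe that G(9)..G(14) = 0, 1, 0, 1, 2, 3 repeats G(0)..G(5) = 0, 1, 0, 1, 2, 3.
For k >= max(S) = 6, G(k) is determined by the previous 6 values G(k-6)..G(k-1); a window of 6 consecutive values has recurred shifted by 9, so by induction G(k + 9) = G(k) for all k >= 0: the sequence is periodic from the start with period 9.
One period: G(0..8) = 0, 1, 0, 1, 2, 3, 2, 3, 4.
24 mod 9 = 6, so G(24) = G(6) = 2.

2


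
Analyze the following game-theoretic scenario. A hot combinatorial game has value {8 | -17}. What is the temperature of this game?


The game is {8 | -17}, a switch {a | b} with numbers a > b.
Cooling {a | b} by t gives {a - t | b + t}, which stops being hot when a - t = b + t, i.e. at t = (a - b)/2. So the temperature of a switch is (a - b)/2.
Temperature = (Left option - Right option) / 2
= (8 - (-17)) / 2
= 25 / 2
= 25/2

25/2
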